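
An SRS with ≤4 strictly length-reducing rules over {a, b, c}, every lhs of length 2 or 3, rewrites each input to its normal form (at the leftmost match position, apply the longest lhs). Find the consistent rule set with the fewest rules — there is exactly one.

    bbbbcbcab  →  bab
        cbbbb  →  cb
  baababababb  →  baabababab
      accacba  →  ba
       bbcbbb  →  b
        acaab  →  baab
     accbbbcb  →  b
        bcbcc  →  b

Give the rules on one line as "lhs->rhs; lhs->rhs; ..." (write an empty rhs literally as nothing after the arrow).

  | bbbbcbcab => bbbcbcab => bbcbcab => bcbcab => bbcab => bcab => bab
  | cbbbb => cbbb => cbb => cb
  | baababababb => baabababab
  | accacba => bcacba => bacba => bbba => bba => ba

ac->b; bb->b; bc->b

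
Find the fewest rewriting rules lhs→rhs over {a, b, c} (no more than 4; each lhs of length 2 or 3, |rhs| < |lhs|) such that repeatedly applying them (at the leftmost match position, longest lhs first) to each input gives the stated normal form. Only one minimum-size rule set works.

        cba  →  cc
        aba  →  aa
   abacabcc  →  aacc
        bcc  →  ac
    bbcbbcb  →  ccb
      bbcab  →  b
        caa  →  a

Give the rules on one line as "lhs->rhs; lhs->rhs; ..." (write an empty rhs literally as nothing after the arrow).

  | cba => cc
  | aba => aa
  | abacabcc => aacabcc => aabcc => aacc
  | bcc => ac

ab->a; ba->c; bc->a; ca->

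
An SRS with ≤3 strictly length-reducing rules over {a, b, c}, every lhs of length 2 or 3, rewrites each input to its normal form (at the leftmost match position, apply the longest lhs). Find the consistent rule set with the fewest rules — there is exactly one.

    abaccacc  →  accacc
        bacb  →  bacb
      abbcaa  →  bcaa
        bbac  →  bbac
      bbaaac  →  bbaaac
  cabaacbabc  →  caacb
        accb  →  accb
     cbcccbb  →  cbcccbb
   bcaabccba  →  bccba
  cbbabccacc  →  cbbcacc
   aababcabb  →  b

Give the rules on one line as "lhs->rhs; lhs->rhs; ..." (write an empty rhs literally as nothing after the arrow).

aab->ab; ab->; abc->

  | abaccacc => accacc
  | bacb
  | abbcaa => bcaa
  | bbac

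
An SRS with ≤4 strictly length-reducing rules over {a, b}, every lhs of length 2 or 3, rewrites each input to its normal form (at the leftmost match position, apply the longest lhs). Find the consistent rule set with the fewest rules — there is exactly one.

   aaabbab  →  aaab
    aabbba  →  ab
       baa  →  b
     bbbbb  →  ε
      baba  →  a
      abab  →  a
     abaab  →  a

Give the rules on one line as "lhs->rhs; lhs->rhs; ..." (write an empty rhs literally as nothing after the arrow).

abb->; ba->b; bab->; bbb->a

  | aaabbab => aaab
  | aabbba => aba => ab
  | baa => ba => b
  | bbbbb => abb => ε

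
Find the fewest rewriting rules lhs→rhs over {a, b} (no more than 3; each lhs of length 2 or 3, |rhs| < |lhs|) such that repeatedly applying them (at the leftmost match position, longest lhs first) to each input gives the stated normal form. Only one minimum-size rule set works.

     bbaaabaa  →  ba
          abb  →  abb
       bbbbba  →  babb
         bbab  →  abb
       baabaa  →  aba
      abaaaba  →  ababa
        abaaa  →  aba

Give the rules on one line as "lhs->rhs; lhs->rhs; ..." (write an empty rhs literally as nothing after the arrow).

aa->; bba->ab

  | bbaaabaa => abaabaa => abbaa => aaba => ba
  | abb
  | bbbbba => bbbab => babb
  | bbab => abb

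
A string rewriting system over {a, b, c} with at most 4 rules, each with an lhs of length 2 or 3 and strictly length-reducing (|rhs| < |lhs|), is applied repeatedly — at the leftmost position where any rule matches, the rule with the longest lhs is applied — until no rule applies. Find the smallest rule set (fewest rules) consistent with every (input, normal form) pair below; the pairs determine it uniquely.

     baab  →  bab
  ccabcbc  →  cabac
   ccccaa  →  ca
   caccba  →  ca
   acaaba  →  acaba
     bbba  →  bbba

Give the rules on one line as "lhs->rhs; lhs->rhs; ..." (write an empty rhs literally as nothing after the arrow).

  | baab => bab
  | ccabcbc => cabcbc => cabac
  | ccccaa => cccaa => ccaa => caa => ca
  | caccba => cacba => caaa => caa => ca

aa->a; cb->a; cc->c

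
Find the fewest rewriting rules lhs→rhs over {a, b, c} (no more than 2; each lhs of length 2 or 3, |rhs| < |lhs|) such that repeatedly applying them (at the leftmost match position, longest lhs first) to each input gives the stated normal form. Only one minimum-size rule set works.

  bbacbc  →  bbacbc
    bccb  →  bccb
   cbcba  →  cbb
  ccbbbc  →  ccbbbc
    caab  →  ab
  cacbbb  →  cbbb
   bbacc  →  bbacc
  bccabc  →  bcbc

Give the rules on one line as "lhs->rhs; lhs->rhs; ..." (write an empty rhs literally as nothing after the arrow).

  | bbacbc
  | bccb
  | cbcba => cbb
  | ccbbbc

ca->; cba->b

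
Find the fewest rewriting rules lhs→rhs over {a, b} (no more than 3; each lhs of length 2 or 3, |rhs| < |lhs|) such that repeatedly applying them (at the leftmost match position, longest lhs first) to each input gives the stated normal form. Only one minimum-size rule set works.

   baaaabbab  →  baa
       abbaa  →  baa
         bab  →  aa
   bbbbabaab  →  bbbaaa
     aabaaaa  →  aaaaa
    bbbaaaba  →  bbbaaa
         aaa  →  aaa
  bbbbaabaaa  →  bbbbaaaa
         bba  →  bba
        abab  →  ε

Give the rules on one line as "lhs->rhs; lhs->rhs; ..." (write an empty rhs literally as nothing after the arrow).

  | baaaabbab => baaabab => baaab => baa
  | abbaa => baa
  | bab => aa
  | bbbbabaab => bbbaaaab => bbbaaa

ab->; bab->aa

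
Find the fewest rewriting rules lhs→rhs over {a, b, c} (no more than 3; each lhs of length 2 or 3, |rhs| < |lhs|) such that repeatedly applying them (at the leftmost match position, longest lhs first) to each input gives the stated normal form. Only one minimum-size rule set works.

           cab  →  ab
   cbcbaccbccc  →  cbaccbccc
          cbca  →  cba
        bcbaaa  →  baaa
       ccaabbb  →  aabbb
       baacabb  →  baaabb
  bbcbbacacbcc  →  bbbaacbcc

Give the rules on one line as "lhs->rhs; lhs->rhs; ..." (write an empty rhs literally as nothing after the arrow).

  | cab => ab
  | cbcbaccbccc => cbaccbccc
  | cbca => cba
  | bcbaaa => baaa

bcb->b; ca->a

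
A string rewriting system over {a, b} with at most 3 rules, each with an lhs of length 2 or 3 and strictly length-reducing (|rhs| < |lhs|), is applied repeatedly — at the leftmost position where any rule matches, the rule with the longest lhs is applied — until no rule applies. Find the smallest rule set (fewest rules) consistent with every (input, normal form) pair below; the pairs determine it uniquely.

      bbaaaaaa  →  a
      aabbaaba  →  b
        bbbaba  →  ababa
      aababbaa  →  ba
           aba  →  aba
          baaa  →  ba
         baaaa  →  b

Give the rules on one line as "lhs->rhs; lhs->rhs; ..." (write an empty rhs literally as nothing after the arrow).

  | bbaaaaaa => aaaaaaa => aaaaa => aaa => a
  | aabbaaba => babaaba => babbaa => baaaa => baa => b
  | bbbaba => ababa
  | aababbaa => baabbaa => bbabaa => aabaa => baaa => ba

aa->; aab->ba; bb->a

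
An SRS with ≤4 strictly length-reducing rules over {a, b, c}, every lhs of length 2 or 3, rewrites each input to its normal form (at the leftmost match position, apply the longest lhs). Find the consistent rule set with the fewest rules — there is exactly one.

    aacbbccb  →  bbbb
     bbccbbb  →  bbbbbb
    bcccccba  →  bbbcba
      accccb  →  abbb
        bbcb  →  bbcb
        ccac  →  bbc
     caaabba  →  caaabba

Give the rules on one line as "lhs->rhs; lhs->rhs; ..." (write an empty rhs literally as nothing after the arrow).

aac->; cc->b; cca->bb

  | aacbbccb => bbccb => bbbb
  | bbccbbb => bbbbbb
  | bcccccba => bbcccba => bbbcba
  | accccb => abccb => abbb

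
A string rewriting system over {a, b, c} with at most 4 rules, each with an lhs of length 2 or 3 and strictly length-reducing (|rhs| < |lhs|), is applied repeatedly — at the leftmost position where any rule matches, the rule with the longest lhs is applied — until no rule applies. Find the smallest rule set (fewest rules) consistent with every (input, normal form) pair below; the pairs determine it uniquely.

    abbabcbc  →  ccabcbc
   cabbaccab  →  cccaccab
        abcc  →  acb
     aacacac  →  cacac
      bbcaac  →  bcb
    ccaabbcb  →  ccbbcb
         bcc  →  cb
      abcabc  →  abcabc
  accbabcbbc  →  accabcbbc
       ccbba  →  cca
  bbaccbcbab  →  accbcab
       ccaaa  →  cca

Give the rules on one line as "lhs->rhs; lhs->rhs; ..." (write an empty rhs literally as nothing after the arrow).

  | abbabcbc => ccabcbc
  | cabbaccab => cccaccab
  | abcc => acb
  | aacacac => cacac

aa->; abb->cc; ba->a; bcc->cb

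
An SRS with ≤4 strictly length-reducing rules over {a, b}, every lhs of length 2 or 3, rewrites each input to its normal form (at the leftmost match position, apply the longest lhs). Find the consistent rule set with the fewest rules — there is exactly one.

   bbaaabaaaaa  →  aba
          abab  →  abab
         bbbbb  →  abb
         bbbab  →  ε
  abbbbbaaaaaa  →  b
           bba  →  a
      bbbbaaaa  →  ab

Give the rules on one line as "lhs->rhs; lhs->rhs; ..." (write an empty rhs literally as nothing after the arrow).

  | bbaaabaaaaa => aaabaaaaa => abaaaaa => abaaa => aba
  | abab
  | bbbbb => abb
  | bbbab => aab => ε

aa->; aab->; bba->a; bbb->a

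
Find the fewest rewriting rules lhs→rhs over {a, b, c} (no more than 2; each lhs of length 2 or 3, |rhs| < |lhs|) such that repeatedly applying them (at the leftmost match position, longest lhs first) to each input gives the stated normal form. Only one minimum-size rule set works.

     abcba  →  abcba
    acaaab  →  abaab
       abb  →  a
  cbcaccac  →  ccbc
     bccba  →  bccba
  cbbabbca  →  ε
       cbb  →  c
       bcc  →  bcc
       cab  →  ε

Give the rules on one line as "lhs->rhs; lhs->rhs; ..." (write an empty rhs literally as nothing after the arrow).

bb->; ca->b

  | abcba
  | acaaab => abaab
  | abb => a
  | cbcaccac => cbbccac => cccac => ccbc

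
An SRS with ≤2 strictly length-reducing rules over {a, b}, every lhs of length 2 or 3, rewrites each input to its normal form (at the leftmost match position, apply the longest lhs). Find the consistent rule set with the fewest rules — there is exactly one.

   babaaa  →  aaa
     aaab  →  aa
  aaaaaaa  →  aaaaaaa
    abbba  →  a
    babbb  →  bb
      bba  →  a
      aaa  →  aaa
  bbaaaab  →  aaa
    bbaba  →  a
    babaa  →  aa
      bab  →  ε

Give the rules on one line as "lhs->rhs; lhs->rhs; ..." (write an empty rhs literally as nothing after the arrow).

ab->; ba->a

  | babaaa => abaaa => aaa
  | aaab => aa
  | aaaaaaa
  | abbba => bba => ba => a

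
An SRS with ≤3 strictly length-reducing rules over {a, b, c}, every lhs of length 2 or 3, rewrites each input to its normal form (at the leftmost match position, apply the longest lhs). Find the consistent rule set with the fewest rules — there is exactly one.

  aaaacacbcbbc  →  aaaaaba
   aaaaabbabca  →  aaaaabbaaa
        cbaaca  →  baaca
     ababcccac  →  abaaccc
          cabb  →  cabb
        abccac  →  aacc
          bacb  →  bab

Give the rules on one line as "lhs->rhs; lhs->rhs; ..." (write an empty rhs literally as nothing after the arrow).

  | aaaacacbcbbc => aaaaccbcbbc => aaaacbcbbc => aaaabcbbc => aaaaabbc => aaaaaba
  | aaaaabbabca => aaaaabbaaa
  | cbaaca => baaca
  | ababcccac => abaaccac => abaaccc

bc->a; cac->cc; cb->b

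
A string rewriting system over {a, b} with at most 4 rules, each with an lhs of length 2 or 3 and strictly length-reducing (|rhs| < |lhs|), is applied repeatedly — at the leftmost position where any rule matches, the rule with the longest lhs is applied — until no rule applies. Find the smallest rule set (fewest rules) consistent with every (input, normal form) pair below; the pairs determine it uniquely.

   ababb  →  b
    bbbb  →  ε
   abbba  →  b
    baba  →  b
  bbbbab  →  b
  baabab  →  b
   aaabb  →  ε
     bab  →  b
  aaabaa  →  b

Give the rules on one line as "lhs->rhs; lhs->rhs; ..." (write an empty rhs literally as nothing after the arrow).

  | ababb => babb => bab => ba => b
  | bbbb => bb => ε
  | abbba => bbba => ba => b
  | baba => baa => ba => b

ab->b; ba->b; bab->ba; bb->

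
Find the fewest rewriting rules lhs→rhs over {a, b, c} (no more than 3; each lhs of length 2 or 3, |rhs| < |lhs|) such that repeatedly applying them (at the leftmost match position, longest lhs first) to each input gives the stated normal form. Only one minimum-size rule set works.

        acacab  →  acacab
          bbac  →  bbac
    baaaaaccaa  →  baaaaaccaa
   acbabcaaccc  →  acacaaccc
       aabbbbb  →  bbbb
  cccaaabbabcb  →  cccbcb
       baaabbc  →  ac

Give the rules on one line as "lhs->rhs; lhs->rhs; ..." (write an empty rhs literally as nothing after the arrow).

aab->; aba->; bab->a

  | acacab
  | bbac
  | baaaaaccaa
  | acbabcaaccc => acacaaccc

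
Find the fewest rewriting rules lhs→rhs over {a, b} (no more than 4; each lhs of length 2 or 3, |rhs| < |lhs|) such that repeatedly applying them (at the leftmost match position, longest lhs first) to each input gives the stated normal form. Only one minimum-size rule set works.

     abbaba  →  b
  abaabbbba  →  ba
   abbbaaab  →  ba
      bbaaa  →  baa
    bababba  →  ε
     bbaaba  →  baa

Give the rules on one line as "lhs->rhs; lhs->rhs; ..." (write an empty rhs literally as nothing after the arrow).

aaa->b; ab->a; bb->; bba->b

  | abbaba => ababa => aaba => aaa => b
  | abaabbbba => aaabbbba => bbbbba => bbba => ba
  | abbbaaab => abbaaab => abaaab => aaaab => bab => ba
  | bbaaa => baa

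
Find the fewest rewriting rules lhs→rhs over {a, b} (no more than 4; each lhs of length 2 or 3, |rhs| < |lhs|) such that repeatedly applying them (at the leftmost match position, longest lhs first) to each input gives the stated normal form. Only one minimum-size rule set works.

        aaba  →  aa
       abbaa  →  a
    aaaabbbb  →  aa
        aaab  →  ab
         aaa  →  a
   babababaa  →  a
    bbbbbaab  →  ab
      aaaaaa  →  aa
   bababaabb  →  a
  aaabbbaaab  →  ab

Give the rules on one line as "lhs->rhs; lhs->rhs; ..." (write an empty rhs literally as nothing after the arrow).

  | aaba => aa
  | abbaa => aaa => a
  | aaaabbbb => aabbbb => aabb => aa
  | aaab => ab

aaa->a; ba->; bb->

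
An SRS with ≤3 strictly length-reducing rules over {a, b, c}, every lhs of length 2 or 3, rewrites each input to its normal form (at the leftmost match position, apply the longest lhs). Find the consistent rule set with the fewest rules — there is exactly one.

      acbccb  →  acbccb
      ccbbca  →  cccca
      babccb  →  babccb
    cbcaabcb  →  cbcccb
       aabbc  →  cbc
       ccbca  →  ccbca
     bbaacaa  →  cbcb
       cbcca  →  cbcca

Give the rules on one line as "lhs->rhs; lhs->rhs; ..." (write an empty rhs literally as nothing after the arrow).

aa->b; bb->c

  | acbccb
  | ccbbca => cccca
  | babccb
  | cbcaabcb => cbcbbcb => cbcccb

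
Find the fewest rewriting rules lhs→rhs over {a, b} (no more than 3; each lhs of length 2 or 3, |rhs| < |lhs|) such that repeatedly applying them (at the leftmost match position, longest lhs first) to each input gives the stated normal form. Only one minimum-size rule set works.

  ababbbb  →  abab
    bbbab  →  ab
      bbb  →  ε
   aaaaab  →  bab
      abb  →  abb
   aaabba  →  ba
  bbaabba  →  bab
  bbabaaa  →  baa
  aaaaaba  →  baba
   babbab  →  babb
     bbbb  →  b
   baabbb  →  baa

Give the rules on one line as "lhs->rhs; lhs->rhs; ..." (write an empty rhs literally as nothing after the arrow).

aaa->bb; bba->b; bbb->

  | ababbbb => abab
  | bbbab => ab
  | bbb => ε
  | aaaaab => bbaab => bab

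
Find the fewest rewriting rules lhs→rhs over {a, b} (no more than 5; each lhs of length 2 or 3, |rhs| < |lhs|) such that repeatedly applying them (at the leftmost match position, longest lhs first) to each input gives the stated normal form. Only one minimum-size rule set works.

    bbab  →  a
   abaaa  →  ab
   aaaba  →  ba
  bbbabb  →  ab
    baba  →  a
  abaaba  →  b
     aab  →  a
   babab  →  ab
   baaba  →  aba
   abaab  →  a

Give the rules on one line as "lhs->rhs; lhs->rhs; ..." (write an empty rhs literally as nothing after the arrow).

aa->b; aaa->; bab->; bb->a

  | bbab => aab => bb => a
  | abaaa => ab
  | aaaba => ba
  | bbbabb => ababb => ab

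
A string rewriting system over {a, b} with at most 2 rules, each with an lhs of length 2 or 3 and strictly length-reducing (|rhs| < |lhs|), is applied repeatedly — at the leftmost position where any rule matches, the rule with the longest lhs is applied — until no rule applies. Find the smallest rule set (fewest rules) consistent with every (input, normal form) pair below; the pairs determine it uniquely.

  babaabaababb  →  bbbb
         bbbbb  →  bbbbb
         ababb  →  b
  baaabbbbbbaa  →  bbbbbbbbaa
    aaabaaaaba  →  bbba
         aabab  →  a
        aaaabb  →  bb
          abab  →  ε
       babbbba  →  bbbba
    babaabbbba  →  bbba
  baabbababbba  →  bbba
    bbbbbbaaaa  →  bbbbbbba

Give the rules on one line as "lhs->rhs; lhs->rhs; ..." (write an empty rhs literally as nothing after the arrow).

  | babaabaababb => baabaababb => baaababb => bbbabb => bbbb
  | bbbbb
  | ababb => abb => b
  | baaabbbbbbaa => bbbbbbbbaa

aaa->b; ab->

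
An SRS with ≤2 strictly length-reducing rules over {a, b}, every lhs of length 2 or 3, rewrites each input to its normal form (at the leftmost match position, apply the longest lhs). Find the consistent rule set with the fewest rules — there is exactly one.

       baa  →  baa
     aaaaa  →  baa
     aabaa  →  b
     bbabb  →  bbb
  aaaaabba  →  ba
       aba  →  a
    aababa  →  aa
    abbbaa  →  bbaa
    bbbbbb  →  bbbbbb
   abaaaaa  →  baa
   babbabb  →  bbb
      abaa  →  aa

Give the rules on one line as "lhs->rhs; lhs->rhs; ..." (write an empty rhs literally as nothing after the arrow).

  | baa
  | aaaaa => baa
  | aabaa => aaa => b
  | bbabb => bbb

aaa->b; ab->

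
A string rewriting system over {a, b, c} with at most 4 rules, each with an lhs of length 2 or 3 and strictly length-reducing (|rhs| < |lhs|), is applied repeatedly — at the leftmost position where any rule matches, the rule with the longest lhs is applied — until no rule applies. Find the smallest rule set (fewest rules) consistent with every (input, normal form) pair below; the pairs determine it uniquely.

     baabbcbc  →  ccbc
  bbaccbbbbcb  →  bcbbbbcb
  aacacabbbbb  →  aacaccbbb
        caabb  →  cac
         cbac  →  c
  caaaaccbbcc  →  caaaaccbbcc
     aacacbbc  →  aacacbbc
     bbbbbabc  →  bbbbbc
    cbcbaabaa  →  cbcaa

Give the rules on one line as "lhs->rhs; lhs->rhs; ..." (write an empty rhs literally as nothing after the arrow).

abb->c; ba->; bac->

  | baabbcbc => abbcbc => ccbc
  | bbaccbbbbcb => bcbbbbcb
  | aacacabbbbb => aacaccbbb
  | caabb => cac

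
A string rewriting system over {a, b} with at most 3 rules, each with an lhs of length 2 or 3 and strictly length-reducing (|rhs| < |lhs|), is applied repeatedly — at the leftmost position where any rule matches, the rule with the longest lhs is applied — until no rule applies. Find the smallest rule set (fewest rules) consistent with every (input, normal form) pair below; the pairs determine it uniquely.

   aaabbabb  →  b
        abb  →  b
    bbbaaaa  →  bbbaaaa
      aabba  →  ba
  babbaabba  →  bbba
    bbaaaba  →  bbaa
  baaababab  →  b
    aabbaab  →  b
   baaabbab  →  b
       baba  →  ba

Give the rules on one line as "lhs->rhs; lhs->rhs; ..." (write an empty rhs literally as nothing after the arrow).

aab->; ab->

  | aaabbabb => ababb => abb => b
  | abb => b
  | bbbaaaa
  | aabba => ba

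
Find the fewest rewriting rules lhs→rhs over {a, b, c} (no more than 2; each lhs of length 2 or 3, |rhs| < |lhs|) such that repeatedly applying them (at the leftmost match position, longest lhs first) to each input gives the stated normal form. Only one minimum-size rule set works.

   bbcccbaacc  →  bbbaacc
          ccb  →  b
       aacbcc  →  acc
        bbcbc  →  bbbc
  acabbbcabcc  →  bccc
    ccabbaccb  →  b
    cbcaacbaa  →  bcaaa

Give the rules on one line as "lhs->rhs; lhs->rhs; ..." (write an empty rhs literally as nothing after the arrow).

ab->; cb->b

  | bbcccbaacc => bbccbaacc => bbcbaacc => bbbaacc
  | ccb => cb => b
  | aacbcc => aabcc => acc
  | bbcbc => bbbc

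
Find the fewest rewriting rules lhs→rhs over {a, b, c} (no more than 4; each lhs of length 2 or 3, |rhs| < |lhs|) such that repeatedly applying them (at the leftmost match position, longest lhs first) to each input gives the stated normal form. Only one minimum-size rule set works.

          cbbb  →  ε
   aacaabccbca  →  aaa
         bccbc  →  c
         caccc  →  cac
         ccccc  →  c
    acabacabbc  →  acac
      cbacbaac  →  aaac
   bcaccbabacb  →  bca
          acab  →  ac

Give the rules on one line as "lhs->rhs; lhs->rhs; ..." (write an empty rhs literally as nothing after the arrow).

ab->; bb->; cb->; cc->

  | cbbb => bb => ε
  | aacaabccbca => aacaccbca => aacabca => aacca => aaa
  | bccbc => bbc => c
  | caccc => cac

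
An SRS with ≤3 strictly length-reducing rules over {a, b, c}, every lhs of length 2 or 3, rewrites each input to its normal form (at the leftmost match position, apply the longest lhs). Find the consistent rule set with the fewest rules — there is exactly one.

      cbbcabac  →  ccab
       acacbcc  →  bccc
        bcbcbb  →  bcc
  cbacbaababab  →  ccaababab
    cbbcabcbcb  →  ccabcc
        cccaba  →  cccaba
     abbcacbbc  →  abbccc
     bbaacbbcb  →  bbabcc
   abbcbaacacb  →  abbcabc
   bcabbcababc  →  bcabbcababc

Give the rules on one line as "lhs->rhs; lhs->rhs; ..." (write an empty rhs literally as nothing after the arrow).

ac->; acb->bc; cb->c

  | cbbcabac => cbcabac => ccabac => ccab
  | acacbcc => acbcc => bccc
  | bcbcbb => bccbb => bccb => bcc
  | cbacbaababab => cacbaababab => cbcaababab => ccaababab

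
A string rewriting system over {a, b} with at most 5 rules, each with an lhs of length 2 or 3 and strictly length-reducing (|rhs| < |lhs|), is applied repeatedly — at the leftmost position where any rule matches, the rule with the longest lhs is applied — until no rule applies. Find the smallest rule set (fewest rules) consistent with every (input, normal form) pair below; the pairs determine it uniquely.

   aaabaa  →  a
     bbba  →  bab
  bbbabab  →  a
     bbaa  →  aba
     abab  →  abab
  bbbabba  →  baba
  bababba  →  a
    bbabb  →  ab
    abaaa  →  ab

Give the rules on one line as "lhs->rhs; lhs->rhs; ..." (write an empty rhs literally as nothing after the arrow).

  | aaabaa => babaa => baab => abb => a
  | bbba => bab
  | bbbabab => babbab => baab => abb => a
  | bbaa => aba

aa->b; abb->a; baa->ab; bba->ab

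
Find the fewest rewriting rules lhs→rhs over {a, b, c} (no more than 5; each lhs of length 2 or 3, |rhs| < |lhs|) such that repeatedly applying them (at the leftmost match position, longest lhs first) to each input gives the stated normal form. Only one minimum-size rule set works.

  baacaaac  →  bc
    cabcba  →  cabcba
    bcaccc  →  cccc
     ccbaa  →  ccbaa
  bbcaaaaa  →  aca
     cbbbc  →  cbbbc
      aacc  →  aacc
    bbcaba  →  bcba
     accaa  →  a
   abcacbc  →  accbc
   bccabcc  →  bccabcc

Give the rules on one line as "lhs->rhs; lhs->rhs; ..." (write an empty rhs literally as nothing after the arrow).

aaa->c; bca->c; caa->ac; cac->

  | baacaaac => baaacac => bccac => bc
  | cabcba
  | bcaccc => cccc
  | ccbaa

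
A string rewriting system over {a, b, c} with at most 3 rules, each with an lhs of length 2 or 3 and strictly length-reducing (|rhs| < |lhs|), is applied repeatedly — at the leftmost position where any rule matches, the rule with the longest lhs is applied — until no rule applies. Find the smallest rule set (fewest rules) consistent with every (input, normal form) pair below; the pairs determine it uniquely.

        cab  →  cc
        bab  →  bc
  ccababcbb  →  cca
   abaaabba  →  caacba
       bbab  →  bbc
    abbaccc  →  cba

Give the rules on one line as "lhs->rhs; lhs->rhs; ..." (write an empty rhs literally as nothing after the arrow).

  | cab => cc
  | bab => bc
  | ccababcbb => cccabcbb => abcbb => ccbb => cca
  | abaaabba => caaabba => caacba

ab->c; cbb->ca; ccc->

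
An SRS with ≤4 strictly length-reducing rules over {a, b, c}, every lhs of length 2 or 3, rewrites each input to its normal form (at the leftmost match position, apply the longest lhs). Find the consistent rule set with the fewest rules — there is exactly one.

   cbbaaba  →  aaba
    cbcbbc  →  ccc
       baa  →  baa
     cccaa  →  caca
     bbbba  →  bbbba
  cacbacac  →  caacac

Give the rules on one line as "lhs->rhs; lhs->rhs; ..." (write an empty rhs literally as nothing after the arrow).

  | cbbaaba => cbaaba => aaba
  | cbcbbc => ccbbc => ccbc => ccc
  | baa
  | cccaa => caca

cb->c; cba->a; cca->ac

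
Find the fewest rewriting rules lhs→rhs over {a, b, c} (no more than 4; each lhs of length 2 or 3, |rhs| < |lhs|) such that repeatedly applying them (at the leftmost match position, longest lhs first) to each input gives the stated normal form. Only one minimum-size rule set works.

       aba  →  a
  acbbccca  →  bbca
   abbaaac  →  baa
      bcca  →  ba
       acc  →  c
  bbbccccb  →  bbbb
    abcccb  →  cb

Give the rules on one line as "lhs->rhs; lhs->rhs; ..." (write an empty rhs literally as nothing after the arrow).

ab->; ac->; cc->

  | aba => a
  | acbbccca => bbccca => bbca
  | abbaaac => baaac => baa
  | bcca => ba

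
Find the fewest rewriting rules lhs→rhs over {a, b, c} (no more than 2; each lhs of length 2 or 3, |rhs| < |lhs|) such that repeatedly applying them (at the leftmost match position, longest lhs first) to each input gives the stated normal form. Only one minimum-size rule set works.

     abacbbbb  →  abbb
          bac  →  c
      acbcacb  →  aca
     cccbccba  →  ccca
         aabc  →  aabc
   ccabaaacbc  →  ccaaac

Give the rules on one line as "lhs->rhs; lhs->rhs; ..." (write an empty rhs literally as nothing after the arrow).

ba->; cb->

  | abacbbbb => acbbbb => abbb
  | bac => c
  | acbcacb => acacb => aca
  | cccbccba => ccccba => ccca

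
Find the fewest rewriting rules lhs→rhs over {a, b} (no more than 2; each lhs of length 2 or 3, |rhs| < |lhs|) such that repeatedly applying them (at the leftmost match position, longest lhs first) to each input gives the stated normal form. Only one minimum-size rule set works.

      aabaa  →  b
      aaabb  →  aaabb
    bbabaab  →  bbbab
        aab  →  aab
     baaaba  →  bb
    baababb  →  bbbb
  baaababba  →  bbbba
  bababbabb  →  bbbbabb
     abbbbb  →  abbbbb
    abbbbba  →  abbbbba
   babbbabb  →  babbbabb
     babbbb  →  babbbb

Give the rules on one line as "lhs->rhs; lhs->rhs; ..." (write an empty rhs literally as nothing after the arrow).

  | aabaa => aba => b
  | aaabb
  | bbabaab => bbbab
  | aab

aba->b; baa->ba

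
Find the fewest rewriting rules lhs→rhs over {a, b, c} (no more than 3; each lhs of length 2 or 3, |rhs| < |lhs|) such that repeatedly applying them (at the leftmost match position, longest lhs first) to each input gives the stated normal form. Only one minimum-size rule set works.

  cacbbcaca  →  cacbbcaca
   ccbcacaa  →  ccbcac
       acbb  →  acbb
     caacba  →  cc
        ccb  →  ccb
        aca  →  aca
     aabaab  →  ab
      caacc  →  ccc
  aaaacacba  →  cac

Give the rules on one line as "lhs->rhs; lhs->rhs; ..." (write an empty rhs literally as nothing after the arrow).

  | cacbbcaca
  | ccbcacaa => ccbcac
  | acbb
  | caacba => ccba => cc

aa->; ba->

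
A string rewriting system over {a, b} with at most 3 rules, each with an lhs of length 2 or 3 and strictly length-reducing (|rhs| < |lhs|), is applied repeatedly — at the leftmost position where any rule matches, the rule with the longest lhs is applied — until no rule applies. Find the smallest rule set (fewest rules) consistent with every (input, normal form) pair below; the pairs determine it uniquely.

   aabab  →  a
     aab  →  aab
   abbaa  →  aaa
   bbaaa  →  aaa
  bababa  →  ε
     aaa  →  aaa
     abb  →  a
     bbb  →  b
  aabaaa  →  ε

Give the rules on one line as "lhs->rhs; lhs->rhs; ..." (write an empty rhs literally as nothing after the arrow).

  | aabab => abb => a
  | aab
  | abbaa => aaa
  | bbaaa => aaa

aba->b; ba->; bb->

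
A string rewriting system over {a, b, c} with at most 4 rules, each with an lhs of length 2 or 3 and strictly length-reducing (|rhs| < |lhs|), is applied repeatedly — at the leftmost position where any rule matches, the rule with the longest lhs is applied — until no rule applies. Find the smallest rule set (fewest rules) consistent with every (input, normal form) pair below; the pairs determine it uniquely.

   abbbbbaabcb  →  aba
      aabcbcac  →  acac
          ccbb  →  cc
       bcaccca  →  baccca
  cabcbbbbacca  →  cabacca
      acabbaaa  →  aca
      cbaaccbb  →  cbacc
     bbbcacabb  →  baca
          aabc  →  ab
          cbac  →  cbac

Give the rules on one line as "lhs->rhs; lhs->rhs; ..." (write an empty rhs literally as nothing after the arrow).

  | abbbbbaabcb => abbbaabcb => abaabcb => ababcb => ababb => aba
  | aabcbcac => abcbcac => abbcac => acac
  | ccbb => cc
  | bcaccca => baccca

aa->a; bb->; bc->b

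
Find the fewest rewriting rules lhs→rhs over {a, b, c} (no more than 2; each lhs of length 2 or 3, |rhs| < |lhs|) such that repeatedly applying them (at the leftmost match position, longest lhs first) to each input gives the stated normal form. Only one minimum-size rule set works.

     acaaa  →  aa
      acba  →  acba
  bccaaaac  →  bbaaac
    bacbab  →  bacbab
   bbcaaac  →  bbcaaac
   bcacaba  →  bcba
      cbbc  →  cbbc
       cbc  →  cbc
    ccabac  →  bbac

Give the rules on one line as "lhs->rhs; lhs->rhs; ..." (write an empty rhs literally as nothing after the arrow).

aca->; cca->b

  | acaaa => aa
  | acba
  | bccaaaac => bbaaac
  | bacbab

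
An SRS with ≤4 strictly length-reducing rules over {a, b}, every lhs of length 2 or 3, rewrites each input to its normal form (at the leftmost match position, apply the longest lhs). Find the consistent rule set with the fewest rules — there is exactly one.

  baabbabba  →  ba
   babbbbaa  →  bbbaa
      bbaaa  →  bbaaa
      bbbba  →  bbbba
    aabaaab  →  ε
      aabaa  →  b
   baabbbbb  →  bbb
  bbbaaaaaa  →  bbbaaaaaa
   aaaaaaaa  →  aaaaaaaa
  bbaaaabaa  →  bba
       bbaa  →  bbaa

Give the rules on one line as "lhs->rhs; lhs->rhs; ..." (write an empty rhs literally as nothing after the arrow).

ab->; aba->b; bab->

  | baabbabba => bababba => abba => ba
  | babbbbaa => bbbaa
  | bbaaa
  | bbbba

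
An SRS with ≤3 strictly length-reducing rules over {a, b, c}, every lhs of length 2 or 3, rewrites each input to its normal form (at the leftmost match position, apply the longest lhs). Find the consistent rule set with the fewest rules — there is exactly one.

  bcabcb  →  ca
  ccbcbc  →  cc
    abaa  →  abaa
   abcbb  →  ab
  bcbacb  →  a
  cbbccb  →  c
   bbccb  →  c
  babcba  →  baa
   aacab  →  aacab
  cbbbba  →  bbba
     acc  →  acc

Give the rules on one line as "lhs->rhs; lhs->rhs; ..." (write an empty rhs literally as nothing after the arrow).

  | bcabcb => cabcb => cacb => ca
  | ccbcbc => ccbc => cc
  | abaa
  | abcbb => acbb => ab

bc->c; cb->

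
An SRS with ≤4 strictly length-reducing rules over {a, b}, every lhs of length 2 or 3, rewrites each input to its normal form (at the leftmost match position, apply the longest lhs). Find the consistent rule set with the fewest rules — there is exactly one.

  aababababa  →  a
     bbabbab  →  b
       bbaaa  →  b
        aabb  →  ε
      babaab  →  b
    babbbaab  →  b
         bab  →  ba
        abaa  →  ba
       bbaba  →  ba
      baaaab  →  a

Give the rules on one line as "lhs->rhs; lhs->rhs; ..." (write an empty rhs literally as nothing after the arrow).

  | aababababa => bbabababa => bababa => baaba => bbba => a
  | bbabbab => bbab => b
  | bbaaa => aa => b
  | aabb => bbb => ε

aa->b; ab->a; bba->; bbb->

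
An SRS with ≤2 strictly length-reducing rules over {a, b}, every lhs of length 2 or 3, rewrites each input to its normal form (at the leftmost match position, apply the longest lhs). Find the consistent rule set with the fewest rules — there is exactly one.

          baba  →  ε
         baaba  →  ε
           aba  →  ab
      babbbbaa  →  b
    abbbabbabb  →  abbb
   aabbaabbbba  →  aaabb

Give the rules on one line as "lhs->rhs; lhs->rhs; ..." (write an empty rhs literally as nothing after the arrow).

  | baba => bba => ε
  | baaba => baba => bba => ε
  | aba => ab
  | babbbbaa => bbbbbaa => bbba => b

ba->b; bba->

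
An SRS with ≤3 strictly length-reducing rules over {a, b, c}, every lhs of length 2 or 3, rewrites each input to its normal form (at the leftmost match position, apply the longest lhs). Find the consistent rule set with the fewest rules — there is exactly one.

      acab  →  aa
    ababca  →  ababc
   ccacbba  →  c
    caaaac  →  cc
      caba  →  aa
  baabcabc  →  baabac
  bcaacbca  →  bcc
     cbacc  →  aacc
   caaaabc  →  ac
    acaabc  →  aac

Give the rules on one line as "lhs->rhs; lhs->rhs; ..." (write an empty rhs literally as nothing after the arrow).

ca->c; cb->a

  | acab => acb => aa
  | ababca => ababc
  | ccacbba => cccbba => ccaba => ccba => caa => ca => c
  | caaaac => caaac => caac => cac => cc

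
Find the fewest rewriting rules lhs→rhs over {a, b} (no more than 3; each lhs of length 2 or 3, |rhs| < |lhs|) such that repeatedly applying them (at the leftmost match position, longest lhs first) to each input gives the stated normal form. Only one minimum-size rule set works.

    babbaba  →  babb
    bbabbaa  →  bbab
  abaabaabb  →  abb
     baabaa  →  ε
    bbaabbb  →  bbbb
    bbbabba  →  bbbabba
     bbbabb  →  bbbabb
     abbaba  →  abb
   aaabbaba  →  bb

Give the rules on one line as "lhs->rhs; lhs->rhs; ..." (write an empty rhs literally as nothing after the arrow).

  | babbaba => babb
  | bbabbaa => bbab
  | abaabaabb => abaabb => abb
  | baabaa => baa => ε

aaa->; aba->; baa->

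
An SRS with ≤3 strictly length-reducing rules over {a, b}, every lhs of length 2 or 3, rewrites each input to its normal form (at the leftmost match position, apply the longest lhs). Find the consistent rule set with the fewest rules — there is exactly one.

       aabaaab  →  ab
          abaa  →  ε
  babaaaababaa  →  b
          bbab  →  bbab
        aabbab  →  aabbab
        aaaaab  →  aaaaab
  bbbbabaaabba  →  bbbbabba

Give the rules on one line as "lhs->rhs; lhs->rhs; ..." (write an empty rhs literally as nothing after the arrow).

  | aabaaab => abaaab => baaab => ab
  | abaa => baa => ε
  | babaaaababaa => bbaaaababaa => baababaa => babaa => bbaa => b
  | bbab

aba->ba; baa->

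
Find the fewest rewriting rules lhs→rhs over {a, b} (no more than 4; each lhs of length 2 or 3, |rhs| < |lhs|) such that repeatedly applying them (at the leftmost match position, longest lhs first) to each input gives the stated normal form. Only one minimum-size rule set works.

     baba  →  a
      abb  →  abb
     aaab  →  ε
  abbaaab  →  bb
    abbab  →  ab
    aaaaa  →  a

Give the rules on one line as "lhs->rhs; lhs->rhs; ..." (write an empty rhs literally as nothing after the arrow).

aa->b; ba->a; bab->

  | baba => a
  | abb
  | aaab => bab => ε
  | abbaaab => abaaab => aaaab => baab => aab => bb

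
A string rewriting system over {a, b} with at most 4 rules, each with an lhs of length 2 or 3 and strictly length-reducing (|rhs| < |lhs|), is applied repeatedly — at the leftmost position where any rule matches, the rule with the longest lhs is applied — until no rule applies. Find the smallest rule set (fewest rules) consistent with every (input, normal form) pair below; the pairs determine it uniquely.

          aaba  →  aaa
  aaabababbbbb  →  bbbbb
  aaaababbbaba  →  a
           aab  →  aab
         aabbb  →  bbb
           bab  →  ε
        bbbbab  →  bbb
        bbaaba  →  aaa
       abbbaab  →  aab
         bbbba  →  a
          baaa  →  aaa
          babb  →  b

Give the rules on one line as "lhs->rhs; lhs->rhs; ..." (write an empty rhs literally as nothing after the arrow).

  | aaba => aaa
  | aaabababbbbb => aaaabbbbb => aaabbbbb => aabbbbb => abbbbb => bbbbb
  | aaaababbbaba => aaaabbaba => aaabbaba => aabbaba => abbaba => bbaba => ba => a
  | aab

abb->bb; ba->a; bab->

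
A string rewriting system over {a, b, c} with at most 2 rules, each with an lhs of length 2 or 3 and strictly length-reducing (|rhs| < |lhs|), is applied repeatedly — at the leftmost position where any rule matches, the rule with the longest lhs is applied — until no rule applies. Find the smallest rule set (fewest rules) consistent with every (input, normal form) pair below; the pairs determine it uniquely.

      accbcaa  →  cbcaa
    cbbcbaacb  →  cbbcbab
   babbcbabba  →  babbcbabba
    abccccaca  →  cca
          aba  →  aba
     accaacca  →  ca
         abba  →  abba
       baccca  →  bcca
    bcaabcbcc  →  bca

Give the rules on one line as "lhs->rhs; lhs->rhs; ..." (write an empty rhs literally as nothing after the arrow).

abc->a; ac->

  | accbcaa => cbcaa
  | cbbcbaacb => cbbcbab
  | babbcbabba
  | abccccaca => acccaca => ccaca => cca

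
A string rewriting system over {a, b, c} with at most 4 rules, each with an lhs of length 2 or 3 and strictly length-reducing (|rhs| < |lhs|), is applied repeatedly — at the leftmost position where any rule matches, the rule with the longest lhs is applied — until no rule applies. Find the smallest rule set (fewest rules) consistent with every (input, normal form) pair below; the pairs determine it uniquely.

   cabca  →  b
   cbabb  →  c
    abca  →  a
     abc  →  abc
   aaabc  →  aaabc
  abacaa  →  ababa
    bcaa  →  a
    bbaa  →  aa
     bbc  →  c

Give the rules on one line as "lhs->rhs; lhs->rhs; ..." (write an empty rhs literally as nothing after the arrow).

  | cabca => bbca => ca => b
  | cbabb => cbb => c
  | abca => abb => a
  | abc

bb->; ca->b; cba->c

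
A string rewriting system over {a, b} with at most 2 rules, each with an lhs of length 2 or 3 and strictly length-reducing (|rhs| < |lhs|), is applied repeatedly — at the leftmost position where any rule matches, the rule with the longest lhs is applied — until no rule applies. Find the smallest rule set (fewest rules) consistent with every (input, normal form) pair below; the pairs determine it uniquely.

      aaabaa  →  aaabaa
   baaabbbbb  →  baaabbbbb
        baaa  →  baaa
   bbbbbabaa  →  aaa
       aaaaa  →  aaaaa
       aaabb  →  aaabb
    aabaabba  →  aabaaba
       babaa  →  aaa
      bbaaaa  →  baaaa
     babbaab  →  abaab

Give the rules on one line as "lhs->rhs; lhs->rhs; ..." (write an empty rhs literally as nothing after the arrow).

  | aaabaa
  | baaabbbbb
  | baaa
  | bbbbbabaa => bbbbabaa => bbbabaa => bbabaa => babaa => aaa

bab->a; bba->ba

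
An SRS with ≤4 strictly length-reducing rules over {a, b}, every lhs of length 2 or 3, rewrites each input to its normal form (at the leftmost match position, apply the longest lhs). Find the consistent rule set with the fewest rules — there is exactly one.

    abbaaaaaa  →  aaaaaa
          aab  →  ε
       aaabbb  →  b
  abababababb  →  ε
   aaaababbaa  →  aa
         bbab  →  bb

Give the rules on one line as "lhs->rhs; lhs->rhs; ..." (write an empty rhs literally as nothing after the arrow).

  | abbaaaaaa => aaaaaa
  | aab => ab => ε
  | aaabbb => aabbb => abbb => b
  | abababababb => ababababb => abababb => ababb => abb => ε

aab->ab; ab->; abb->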